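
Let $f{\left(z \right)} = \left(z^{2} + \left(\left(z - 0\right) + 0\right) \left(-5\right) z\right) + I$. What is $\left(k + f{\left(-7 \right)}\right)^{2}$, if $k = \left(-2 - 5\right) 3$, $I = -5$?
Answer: $49284$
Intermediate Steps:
$k = -21$ ($k = \left(-7\right) 3 = -21$)
$f{\left(z \right)} = -5 - 4 z^{2}$ ($f{\left(z \right)} = \left(z^{2} + \left(\left(z - 0\right) + 0\right) \left(-5\right) z\right) - 5 = \left(z^{2} + \left(\left(z + 0\right) + 0\right) \left(-5\right) z\right) - 5 = \left(z^{2} + \left(z + 0\right) \left(-5\right) z\right) - 5 = \left(z^{2} + z \left(-5\right) z\right) - 5 = \left(z^{2} + - 5 z z\right) - 5 = \left(z^{2} - 5 z^{2}\right) - 5 = - 4 z^{2} - 5 = -5 - 4 z^{2}$)
$\left(k + f{\left(-7 \right)}\right)^{2} = \left(-21 - \left(5 + 4 \left(-7\right)^{2}\right)\right)^{2} = \left(-21 - 201\right)^{2} = \left(-222\right)^{2} = 49284$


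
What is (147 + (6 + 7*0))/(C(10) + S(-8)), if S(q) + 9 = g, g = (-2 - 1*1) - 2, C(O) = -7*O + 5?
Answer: -153/79 ≈ -1.9367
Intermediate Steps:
C(O) = 5 - 7*O
g = -5 (g = (-2 - 1) - 2 = -3 - 2 = -5)
S(q) = -14 (S(q) = -9 - 5 = -14)
(147 + (6 + 7*0))/(C(10) + S(-8)) = (147 + (6 + 7*0))/((5 - 7*10) - 14) = (147 + (6 + 0))/((5 - 70) - 14) = (147 + 6)/(-65 - 14) = 153/(-79) = 153*(-1/79) = -153/79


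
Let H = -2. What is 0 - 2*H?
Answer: 4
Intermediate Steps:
0 - 2*H = 0 - 2*(-2) = 0 + 4 = 4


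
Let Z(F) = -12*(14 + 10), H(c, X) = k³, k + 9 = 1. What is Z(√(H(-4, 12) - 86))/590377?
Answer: -288/590377 ≈ -0.00048782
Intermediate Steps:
k = -8 (k = -9 + 1 = -8)
H(c, X) = -512 (H(c, X) = (-8)³ = -512)
Z(F) = -288 (Z(F) = -12*24 = -288)
Z(√(H(-4, 12) - 86))/590377 = -288/590377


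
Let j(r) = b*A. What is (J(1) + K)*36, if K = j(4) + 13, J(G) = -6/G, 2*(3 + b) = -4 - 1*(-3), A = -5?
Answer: 882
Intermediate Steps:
b = -7/2 (b = -3 + (-4 - 1*(-3))/2 = -3 + (-4 + 3)/2 = -3 + (½)*(-1) = -3 - ½ = -7/2 ≈ -3.5000)
j(r) = 35/2 (j(r) = -7/2*(-5) = 35/2)
K = 61/2 (K = 35/2 + 13 = 61/2 ≈ 30.500)
(J(1) + K)*36 = (-6/1 + 61/2)*36 = (-6*1 + 61/2)*36 = (-6 + 61/2)*36 = (49/2)*36 = 882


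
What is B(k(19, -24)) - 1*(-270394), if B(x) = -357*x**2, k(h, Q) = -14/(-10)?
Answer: 6742357/25 ≈ 2.6969e+5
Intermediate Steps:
k(h, Q) = 7/5 (k(h, Q) = -14*(-1/10) = 7/5)
B(k(19, -24)) - 1*(-270394) = -357*(7/5)**2 - 1*(-270394) = -357*49/25 + 270394 = -17493/25 + 270394 = 6742357/25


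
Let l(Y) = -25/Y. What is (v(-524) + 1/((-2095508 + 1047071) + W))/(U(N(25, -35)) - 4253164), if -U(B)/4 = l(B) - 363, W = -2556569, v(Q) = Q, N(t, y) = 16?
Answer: 3778046290/30654849477969 ≈ 0.00012324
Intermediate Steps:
U(B) = 1452 + 100/B (U(B) = -4*(-25/B - 363) = -4*(-363 - 25/B) = 1452 + 100/B)
(v(-524) + 1/((-2095508 + 1047071) + W))/(U(N(25, -35)) - 4253164) = (-524 + 1/((-2095508 + 1047071) - 2556569))/((1452 + 100/16) - 4253164) = (-524 + 1/(-1048437 - 2556569))/((1452 + 100*(1/16)) - 4253164) = (-524 + 1/(-3605006))/((1452 + 25/4) - 4253164) = (-524 - 1/3605006)/(5833/4 - 4253164) = -1889023145/(3605006*(-17006823/4)) = -1889023145/3605006*(-4/17006823) = 3778046290/30654849477969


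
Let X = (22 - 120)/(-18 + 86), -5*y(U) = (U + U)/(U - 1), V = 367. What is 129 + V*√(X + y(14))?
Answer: 129 + 367*I*√9142770/2210 ≈ 129.0 + 502.13*I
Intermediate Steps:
y(U) = -2*U/(5*(-1 + U)) (y(U) = -(U + U)/(5*(U - 1)) = -2*U/(5*(-1 + U)))
X = -49/34 (X = -98/68 = -98*1/68 = -49/34 ≈ -1.4412)
129 + V*√(X + y(14)) = 129 + 367*√(-49/34 - 2*14/(-5 + 5*14)) = 129 + 367*√(-49/34 - 2*14/(-5 + 70)) = 129 + 367*√(-49/34 - 2*14/65) = 129 + 367*√(-49/34 - 2*14*1/65) = 129 + 367*√(-49/34 - 28/65) = 129 + 367*√(-4137/2210) = 129 + 367*(I*√9142770/2210) = 129 + 367*I*√9142770/2210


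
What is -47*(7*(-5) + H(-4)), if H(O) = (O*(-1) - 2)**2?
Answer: 1457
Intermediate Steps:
H(O) = (-2 - O)**2 (H(O) = (-O - 2)**2 = (-2 - O)**2)
-47*(7*(-5) + H(-4)) = -47*(7*(-5) + (2 - 4)**2) = -47*(-35 + (-2)**2) = -47*(-35 + 4) = -47*(-31) = 1457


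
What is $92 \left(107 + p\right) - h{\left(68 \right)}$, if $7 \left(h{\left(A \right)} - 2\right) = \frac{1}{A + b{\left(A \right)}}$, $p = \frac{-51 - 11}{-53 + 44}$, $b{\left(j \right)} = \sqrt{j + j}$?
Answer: $\frac{14519425}{1386} + \frac{\sqrt{34}}{15708} \approx 10476.0$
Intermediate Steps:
$b{\left(j \right)} = \sqrt{2} \sqrt{j}$ ($b{\left(j \right)} = \sqrt{2 j} = \sqrt{2} \sqrt{j}$)
$p = \frac{62}{9}$ ($p = - \frac{62}{-9} = \left(-62\right) \left(- \frac{1}{9}\right) = \frac{62}{9} \approx 6.8889$)
$h{\left(A \right)} = 2 + \frac{1}{7 \left(A + \sqrt{2} \sqrt{A}\right)}$
$92 \left(107 + p\right) - h{\left(68 \right)} = 92 \left(107 + \frac{62}{9}\right) - \frac{\frac{1}{7} + 2 \cdot 68 + 2 \sqrt{2} \sqrt{68}}{68 + \sqrt{2} \sqrt{68}} = 92 \cdot \frac{1025}{9} - \frac{\frac{1}{7} + 136 + 2 \sqrt{2} \cdot 2 \sqrt{17}}{68 + \sqrt{2} \cdot 2 \sqrt{17}} = \frac{94300}{9} - \frac{\frac{1}{7} + 136 + 4 \sqrt{34}}{68 + 2 \sqrt{34}} = \frac{94300}{9} - \frac{\frac{953}{7} + 4 \sqrt{34}}{68 + 2 \sqrt{34}}$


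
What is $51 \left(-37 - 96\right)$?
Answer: $-6783$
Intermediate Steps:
$51 \left(-37 - 96\right) = 51 \left(-133\right) = -6783$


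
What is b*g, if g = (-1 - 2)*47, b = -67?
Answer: 9447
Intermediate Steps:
g = -141 (g = -3*47 = -141)
b*g = -67*(-141) = 9447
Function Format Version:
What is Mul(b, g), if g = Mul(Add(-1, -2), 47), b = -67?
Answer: 9447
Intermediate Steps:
g = -141 (g = Mul(-3, 47) = -141)
Mul(b, g) = Mul(-67, -141) = 9447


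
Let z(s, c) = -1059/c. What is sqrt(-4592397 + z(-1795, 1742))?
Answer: I*sqrt(13935924454686)/1742 ≈ 2143.0*I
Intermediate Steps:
sqrt(-4592397 + z(-1795, 1742)) = sqrt(-4592397 - 1059/1742) = sqrt(-7999956633/1742) = I*sqrt(13935924454686)/1742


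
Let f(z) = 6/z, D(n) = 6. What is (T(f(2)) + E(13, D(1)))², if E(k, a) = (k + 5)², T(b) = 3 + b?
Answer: 108900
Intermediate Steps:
E(k, a) = (5 + k)²
(T(f(2)) + E(13, D(1)))² = ((3 + 6/2) + (5 + 13)²)² = ((3 + 6*(½)) + 18²)² = ((3 + 3) + 324)² = (6 + 324)² = 330² = 108900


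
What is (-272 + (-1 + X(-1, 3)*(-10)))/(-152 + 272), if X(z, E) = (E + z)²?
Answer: -313/120 ≈ -2.6083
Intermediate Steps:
(-272 + (-1 + X(-1, 3)*(-10)))/(-152 + 272) = (-272 + (-1 + (3 - 1)²*(-10)))/(-152 + 272) = (-272 + (-1 + 2²*(-10)))/120 = (-272 + (-1 + 4*(-10)))*(1/120) = (-272 + (-1 - 40))*(1/120) = (-272 - 41)*(1/120) = -313*1/120 = -313/120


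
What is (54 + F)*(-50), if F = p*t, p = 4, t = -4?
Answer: -1900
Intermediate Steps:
F = -16 (F = 4*(-4) = -16)
(54 + F)*(-50) = (54 - 16)*(-50) = 38*(-50) = -1900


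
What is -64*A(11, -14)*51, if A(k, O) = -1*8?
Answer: 26112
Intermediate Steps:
A(k, O) = -8
-64*A(11, -14)*51 = -64*(-8)*51 = 512*51 = 26112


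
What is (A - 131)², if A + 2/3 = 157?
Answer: 5776/9 ≈ 641.78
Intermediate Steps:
A = 469/3 (A = -⅔ + 157 = 469/3 ≈ 156.33)
(A - 131)² = (469/3 - 131)² = (76/3)² = 5776/9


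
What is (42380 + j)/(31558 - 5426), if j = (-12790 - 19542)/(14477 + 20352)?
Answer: 369005172/227537857 ≈ 1.6217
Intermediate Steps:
j = -32332/34829 ≈ -0.92831
(42380 + j)/(31558 - 5426) = (42380 - 32332/34829)/(31558 - 5426) = (1476020688/34829)/26132 = (1476020688/34829)*(1/26132) = 369005172/227537857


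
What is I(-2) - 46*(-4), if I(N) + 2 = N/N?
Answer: 183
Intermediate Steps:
I(N) = -1 (I(N) = -2 + N/N = -2 + 1 = -1)
I(-2) - 46*(-4) = -1 - 46*(-4) = -1 + 184 = 183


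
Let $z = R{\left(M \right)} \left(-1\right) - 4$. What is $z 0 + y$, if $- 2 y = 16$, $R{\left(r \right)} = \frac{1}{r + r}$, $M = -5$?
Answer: $-8$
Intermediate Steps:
$R{\left(r \right)} = \frac{1}{2 r}$
$y = -8$ ($y = \left(- \frac{1}{2}\right) 16 = -8$)
$z = - \frac{39}{10}$ ($z = \frac{1}{2 \left(-5\right)} \left(-1\right) - 4 = \frac{1}{2} \left(- \frac{1}{5}\right) \left(-1\right) - 4 = \left(- \frac{1}{10}\right) \left(-1\right) - 4 = \frac{1}{10} - 4 = - \frac{39}{10} \approx -3.9$)
$z 0 + y = \left(- \frac{39}{10}\right) 0 - 8 = 0 - 8 = -8$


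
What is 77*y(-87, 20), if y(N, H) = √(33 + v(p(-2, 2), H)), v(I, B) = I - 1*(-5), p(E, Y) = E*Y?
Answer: 77*√34 ≈ 448.98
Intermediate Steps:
v(I, B) = 5 + I (v(I, B) = I + 5 = 5 + I)
y(N, H) = √34 (y(N, H) = √(33 + (5 - 2*2)) = √(33 + (5 - 4)) = √(33 + 1) = √34)
77*y(-87, 20) = 77*√34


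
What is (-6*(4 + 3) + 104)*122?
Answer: 7564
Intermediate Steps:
(-6*(4 + 3) + 104)*122 = (-6*7 + 104)*122 = (-42 + 104)*122 = 62*122 = 7564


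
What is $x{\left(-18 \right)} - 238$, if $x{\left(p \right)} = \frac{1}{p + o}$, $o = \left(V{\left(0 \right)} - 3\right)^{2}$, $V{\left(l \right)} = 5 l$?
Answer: $- \frac{2143}{9} \approx -238.11$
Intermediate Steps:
$o = 9$ ($o = \left(5 \cdot 0 - 3\right)^{2} = \left(0 - 3\right)^{2} = \left(-3\right)^{2} = 9$)
$x{\left(p \right)} = \frac{1}{9 + p}$ ($x{\left(p \right)} = \frac{1}{p + 9} = \frac{1}{9 + p}$)
$x{\left(-18 \right)} - 238 = \frac{1}{9 - 18} - 238 = \frac{1}{-9} - 238 = - \frac{1}{9} - 238 = - \frac{2143}{9}$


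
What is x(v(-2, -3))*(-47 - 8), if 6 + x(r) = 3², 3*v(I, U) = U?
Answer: -165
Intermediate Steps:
v(I, U) = U/3
x(r) = 3 (x(r) = -6 + 3² = -6 + 9 = 3)
x(v(-2, -3))*(-47 - 8) = 3*(-47 - 8) = 3*(-55) = -165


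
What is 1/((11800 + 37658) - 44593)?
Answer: 1/4865 ≈ 0.00020555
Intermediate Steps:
1/((11800 + 37658) - 44593) = 1/(49458 - 44593) = 1/4865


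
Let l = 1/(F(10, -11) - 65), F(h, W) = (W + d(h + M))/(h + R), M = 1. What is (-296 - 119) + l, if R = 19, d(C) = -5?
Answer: -788944/1901 ≈ -415.02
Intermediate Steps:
F(h, W) = (-5 + W)/(19 + h) (F(h, W) = (W - 5)/(h + 19) = (-5 + W)/(19 + h))
l = -29/1901 (l = 1/((-5 - 11)/(19 + 10) - 65) = 1/(-16/29 - 65) = 1/(-1901/29) = -29/1901 ≈ -0.015255)
(-296 - 119) + l = (-296 - 119) - 29/1901 = -415 - 29/1901 = -788944/1901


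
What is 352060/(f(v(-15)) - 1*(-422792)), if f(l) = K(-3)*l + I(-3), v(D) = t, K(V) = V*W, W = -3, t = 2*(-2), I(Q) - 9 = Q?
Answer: 6070/7289 ≈ 0.83276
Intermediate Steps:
I(Q) = 9 + Q
t = -4
K(V) = -3*V (K(V) = V*(-3) = -3*V)
v(D) = -4
f(l) = 6 + 9*l (f(l) = (-3*(-3))*l + (9 - 3) = 9*l + 6 = 6 + 9*l)
352060/(f(v(-15)) - 1*(-422792)) = 352060/((6 + 9*(-4)) - 1*(-422792)) = 352060/((6 - 36) + 422792) = 352060/(-30 + 422792) = 352060/422762 = 352060*(1/422762) = 6070/7289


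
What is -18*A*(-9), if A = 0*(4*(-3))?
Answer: 0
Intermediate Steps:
A = 0 (A = 0*(-12) = 0)
-18*A*(-9) = -18*0*(-9) = 0*(-9) = 0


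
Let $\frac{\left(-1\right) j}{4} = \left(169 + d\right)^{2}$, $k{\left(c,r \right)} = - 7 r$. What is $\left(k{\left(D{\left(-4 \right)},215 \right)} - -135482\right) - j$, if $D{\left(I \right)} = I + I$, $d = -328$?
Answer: $235101$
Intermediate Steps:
$D{\left(I \right)} = 2 I$
$j = -101124$ ($j = - 4 \left(169 - 328\right)^{2} = - 4 \left(-159\right)^{2} = \left(-4\right) 25281 = -101124$)
$\left(k{\left(D{\left(-4 \right)},215 \right)} - -135482\right) - j = \left(\left(-7\right) 215 - -135482\right) - -101124 = \left(-1505 + 135482\right) + 101124 = 133977 + 101124 = 235101$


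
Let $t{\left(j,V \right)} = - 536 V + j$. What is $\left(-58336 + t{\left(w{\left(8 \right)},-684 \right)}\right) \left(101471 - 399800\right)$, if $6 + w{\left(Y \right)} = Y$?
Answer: $-91971847410$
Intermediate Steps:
$w{\left(Y \right)} = -6 + Y$
$t{\left(j,V \right)} = j - 536 V$
$\left(-58336 + t{\left(w{\left(8 \right)},-684 \right)}\right) \left(101471 - 399800\right) = \left(-58336 + \left(\left(-6 + 8\right) - -366624\right)\right) \left(101471 - 399800\right) = \left(-58336 + \left(2 + 366624\right)\right) \left(-298329\right) = \left(-58336 + 366626\right) \left(-298329\right) = 308290 \left(-298329\right) = -91971847410$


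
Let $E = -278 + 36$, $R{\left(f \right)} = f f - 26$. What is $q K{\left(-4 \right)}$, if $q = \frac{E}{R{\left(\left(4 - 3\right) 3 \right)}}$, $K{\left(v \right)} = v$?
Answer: $- \frac{968}{17} \approx -56.941$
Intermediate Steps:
$R{\left(f \right)} = -26 + f^{2}$ ($R{\left(f \right)} = f^{2} - 26 = -26 + f^{2}$)
$E = -242$
$q = \frac{242}{17}$ ($q = - \frac{242}{-26 + \left(\left(4 - 3\right) 3\right)^{2}} = - \frac{242}{-26 + \left(1 \cdot 3\right)^{2}} = - \frac{242}{-26 + 3^{2}} = - \frac{242}{-26 + 9} = - \frac{242}{-17} = \left(-242\right) \left(- \frac{1}{17}\right) = \frac{242}{17} \approx 14.235$)
$q K{\left(-4 \right)} = \frac{242}{17} \left(-4\right) = - \frac{968}{17}$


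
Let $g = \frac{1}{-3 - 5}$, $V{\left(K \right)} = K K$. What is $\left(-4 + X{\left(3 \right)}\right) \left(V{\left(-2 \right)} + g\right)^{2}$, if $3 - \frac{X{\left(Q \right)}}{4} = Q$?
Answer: $- \frac{961}{16} \approx -60.063$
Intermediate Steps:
$X{\left(Q \right)} = 12 - 4 Q$
$V{\left(K \right)} = K^{2}$
$g = - \frac{1}{8}$ ($g = \frac{1}{-8} = - \frac{1}{8} \approx -0.125$)
$\left(-4 + X{\left(3 \right)}\right) \left(V{\left(-2 \right)} + g\right)^{2} = \left(-4 + \left(12 - 12\right)\right) \left(\left(-2\right)^{2} - \frac{1}{8}\right)^{2} = \left(-4 + \left(12 - 12\right)\right) \left(4 - \frac{1}{8}\right)^{2} = \left(-4 + 0\right) \left(\frac{31}{8}\right)^{2} = \left(-4\right) \frac{961}{64} = - \frac{961}{16}$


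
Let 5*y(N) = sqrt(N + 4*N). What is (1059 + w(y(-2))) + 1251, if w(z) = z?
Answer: 2310 + I*sqrt(10)/5 ≈ 2310.0 + 0.63246*I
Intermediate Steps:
y(N) = sqrt(5)*sqrt(N)/5 (y(N) = sqrt(N + 4*N)/5 = sqrt(5*N)/5 = (sqrt(5)*sqrt(N))/5 = sqrt(5)*sqrt(N)/5)
(1059 + w(y(-2))) + 1251 = (1059 + sqrt(5)*sqrt(-2)/5) + 1251 = (1059 + sqrt(5)*(I*sqrt(2))/5) + 1251 = (1059 + I*sqrt(10)/5) + 1251 = 2310 + I*sqrt(10)/5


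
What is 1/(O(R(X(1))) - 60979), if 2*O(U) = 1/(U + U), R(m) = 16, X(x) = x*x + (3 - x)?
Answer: -64/3902655 ≈ -1.6399e-5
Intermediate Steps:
X(x) = 3 + x² - x (X(x) = x² + (3 - x) = 3 + x² - x)
O(U) = 1/(4*U) (O(U) = 1/(2*(U + U)) = 1/(2*((2*U))) = (1/(2*U))/2 = 1/(4*U))
1/(O(R(X(1))) - 60979) = 1/((¼)/16 - 60979) = 1/((¼)*(1/16) - 60979) = 1/(1/64 - 60979) = 1/(-3902655/64) = -64/3902655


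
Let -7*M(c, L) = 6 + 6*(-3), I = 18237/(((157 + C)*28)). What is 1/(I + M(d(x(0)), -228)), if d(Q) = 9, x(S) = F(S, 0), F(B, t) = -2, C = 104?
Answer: 348/1465 ≈ 0.23754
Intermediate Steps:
x(S) = -2
I = 6079/2436 (I = 18237/(((157 + 104)*28)) = 18237/((261*28)) = 18237/7308 = 18237*(1/7308) = 6079/2436 ≈ 2.4955)
M(c, L) = 12/7 (M(c, L) = -(6 + 6*(-3))/7 = -(6 - 18)/7 = -1/7*(-12) = 12/7)
1/(I + M(d(x(0)), -228)) = 1/(6079/2436 + 12/7) = 1/(1465/348) = 348/1465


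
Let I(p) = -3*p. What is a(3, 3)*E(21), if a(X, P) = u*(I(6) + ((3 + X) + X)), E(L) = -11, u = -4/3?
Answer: -132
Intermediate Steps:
u = -4/3 (u = -4*1/3 = -4/3 ≈ -1.3333)
a(X, P) = 20 - 8*X/3 (a(X, P) = -4*(-3*6 + ((3 + X) + X))/3 = -4*(-18 + (3 + 2*X))/3 = -4*(-15 + 2*X)/3 = 20 - 8*X/3)
a(3, 3)*E(21) = (20 - 8/3*3)*(-11) = (20 - 8)*(-11) = 12*(-11) = -132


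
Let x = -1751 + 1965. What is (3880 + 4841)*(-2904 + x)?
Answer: -23459490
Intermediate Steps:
x = 214
(3880 + 4841)*(-2904 + x) = (3880 + 4841)*(-2904 + 214) = 8721*(-2690) = -23459490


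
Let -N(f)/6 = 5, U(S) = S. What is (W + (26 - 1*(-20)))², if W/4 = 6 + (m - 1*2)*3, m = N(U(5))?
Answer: 98596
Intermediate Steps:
N(f) = -30 (N(f) = -6*5 = -30)
m = -30
W = -360 (W = 4*(6 + (-30 - 1*2)*3) = 4*(6 + (-30 - 2)*3) = 4*(6 - 32*3) = 4*(6 - 96) = 4*(-90) = -360)
(W + (26 - 1*(-20)))² = (-360 + (26 - 1*(-20)))² = (-360 + (26 + 20))² = (-360 + 46)² = (-314)² = 98596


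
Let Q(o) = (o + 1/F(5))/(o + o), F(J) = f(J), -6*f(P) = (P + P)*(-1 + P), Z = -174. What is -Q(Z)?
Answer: -1161/2320 ≈ -0.50043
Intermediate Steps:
f(P) = -P*(-1 + P)/3 (f(P) = -(P + P)*(-1 + P)/6 = -2*P*(-1 + P)/6 = -P*(-1 + P)/3)
F(J) = J*(1 - J)/3
Q(o) = (-3/20 + o)/(2*o) (Q(o) = (o + 1/((⅓)*5*(1 - 1*5)))/(o + o) = (o + 1/((⅓)*5*(1 - 5)))/((2*o)) = (o + 1/((⅓)*5*(-4)))*(1/(2*o)) = (o + 1/(-20/3))*(1/(2*o)) = (o - 3/20)*(1/(2*o)) = (-3/20 + o)*(1/(2*o)) = (-3/20 + o)/(2*o))
-Q(Z) = -(-3 + 20*(-174))/(40*(-174)) = -(-1)*(-3 - 3480)/(40*174) = -(-1)*(-3483)/(40*174) = -1*1161/2320 = -1161/2320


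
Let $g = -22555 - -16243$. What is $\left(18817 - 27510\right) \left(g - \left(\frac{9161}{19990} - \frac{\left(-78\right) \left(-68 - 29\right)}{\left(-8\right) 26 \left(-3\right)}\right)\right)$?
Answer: $\frac{4379313023757}{79960} \approx 5.4769 \cdot 10^{7}$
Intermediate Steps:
$g = -6312$ ($g = -22555 + 16243 = -6312$)
$\left(18817 - 27510\right) \left(g - \left(\frac{9161}{19990} - \frac{\left(-78\right) \left(-68 - 29\right)}{\left(-8\right) 26 \left(-3\right)}\right)\right) = \left(18817 - 27510\right) \left(-6312 - \left(\frac{9161}{19990} - \frac{\left(-78\right) \left(-68 - 29\right)}{\left(-8\right) 26 \left(-3\right)}\right)\right) = - 8693 \left(-6312 - \left(\frac{9161}{19990} - \frac{\left(-78\right) \left(-97\right)}{\left(-208\right) \left(-3\right)}\right)\right) = - 8693 \left(-6312 - \left(\frac{9161}{19990} - \frac{7566}{624}\right)\right) = - 8693 \left(-6312 + \left(7566 \cdot \frac{1}{624} - \frac{9161}{19990}\right)\right) = - 8693 \left(-6312 + \left(\frac{97}{8} - \frac{9161}{19990}\right)\right) = - 8693 \left(-6312 + \frac{932871}{79960}\right) = \left(-8693\right) \left(- \frac{503774649}{79960}\right) = \frac{4379313023757}{79960}$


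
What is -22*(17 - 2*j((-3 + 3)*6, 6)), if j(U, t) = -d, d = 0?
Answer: -374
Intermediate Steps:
j(U, t) = 0 (j(U, t) = -1*0 = 0)
-22*(17 - 2*j((-3 + 3)*6, 6)) = -22*(17 - 2*0) = -22*(17 + 0) = -22*17 = -374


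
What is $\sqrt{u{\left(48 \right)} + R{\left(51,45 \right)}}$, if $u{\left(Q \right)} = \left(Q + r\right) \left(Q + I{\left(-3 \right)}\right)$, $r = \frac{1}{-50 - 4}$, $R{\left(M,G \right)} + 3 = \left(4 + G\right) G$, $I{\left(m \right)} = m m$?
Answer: $\frac{\sqrt{177730}}{6} \approx 70.263$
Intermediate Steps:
$I{\left(m \right)} = m^{2}$
$R{\left(M,G \right)} = -3 + G \left(4 + G\right)$ ($R{\left(M,G \right)} = -3 + \left(4 + G\right) G = -3 + G \left(4 + G\right)$)
$r = - \frac{1}{54}$ ($r = \frac{1}{-54} = - \frac{1}{54} \approx -0.018519$)
$u{\left(Q \right)} = \left(9 + Q\right) \left(- \frac{1}{54} + Q\right)$ ($u{\left(Q \right)} = \left(Q - \frac{1}{54}\right) \left(Q + \left(-3\right)^{2}\right) = \left(- \frac{1}{54} + Q\right) \left(Q + 9\right) = \left(- \frac{1}{54} + Q\right) \left(9 + Q\right) = \left(9 + Q\right) \left(- \frac{1}{54} + Q\right)$)
$\sqrt{u{\left(48 \right)} + R{\left(51,45 \right)}} = \sqrt{\left(- \frac{1}{6} + 48^{2} + \frac{485}{54} \cdot 48\right) + \left(-3 + 45^{2} + 4 \cdot 45\right)} = \sqrt{\left(- \frac{1}{6} + 2304 + \frac{3880}{9}\right) + \left(-3 + 2025 + 180\right)} = \sqrt{\frac{49229}{18} + 2202} = \sqrt{\frac{88865}{18}} = \frac{\sqrt{177730}}{6}$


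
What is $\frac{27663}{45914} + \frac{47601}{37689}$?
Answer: $\frac{1076047707}{576817582} \approx 1.8655$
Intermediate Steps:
$\frac{27663}{45914} + \frac{47601}{37689} = 27663 \cdot \frac{1}{45914} + 47601 \cdot \frac{1}{37689} = \frac{27663}{45914} + \frac{15867}{12563} = \frac{1076047707}{576817582}$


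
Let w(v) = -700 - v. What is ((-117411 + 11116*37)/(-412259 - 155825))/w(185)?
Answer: 293881/502754340 ≈ 0.00058454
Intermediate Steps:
((-117411 + 11116*37)/(-412259 - 155825))/w(185) = ((-117411 + 11116*37)/(-412259 - 155825))/(-700 - 1*185) = ((-117411 + 411292)/(-568084))/(-700 - 185) = (293881*(-1/568084))/(-885) = -293881/568084*(-1/885) = 293881/502754340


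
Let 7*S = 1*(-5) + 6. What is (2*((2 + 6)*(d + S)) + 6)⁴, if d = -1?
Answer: 8503056/2401 ≈ 3541.5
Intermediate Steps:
S = ⅐ (S = (1*(-5) + 6)/7 = (-5 + 6)/7 = (⅐)*1 = ⅐ ≈ 0.14286)
(2*((2 + 6)*(d + S)) + 6)⁴ = (2*((2 + 6)*(-1 + ⅐)) + 6)⁴ = (2*(8*(-6/7)) + 6)⁴ = (2*(-48/7) + 6)⁴ = (-96/7 + 6)⁴ = (-54/7)⁴ = 8503056/2401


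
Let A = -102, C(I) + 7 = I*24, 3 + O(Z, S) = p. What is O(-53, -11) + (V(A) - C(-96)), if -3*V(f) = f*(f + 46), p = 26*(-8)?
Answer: 196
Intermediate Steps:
p = -208
O(Z, S) = -211 (O(Z, S) = -3 - 208 = -211)
C(I) = -7 + 24*I (C(I) = -7 + I*24 = -7 + 24*I)
V(f) = -f*(46 + f)/3 (V(f) = -f*(f + 46)/3 = -f*(46 + f)/3)
O(-53, -11) + (V(A) - C(-96)) = -211 + (-⅓*(-102)*(46 - 102) - (-7 + 24*(-96))) = -211 + (-⅓*(-102)*(-56) - (-7 - 2304)) = -211 + (-1904 - 1*(-2311)) = -211 + (-1904 + 2311) = -211 + 407 = 196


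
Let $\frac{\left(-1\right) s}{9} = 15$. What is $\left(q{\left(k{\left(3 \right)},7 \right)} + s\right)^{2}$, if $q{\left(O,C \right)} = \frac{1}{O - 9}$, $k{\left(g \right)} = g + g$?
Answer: $\frac{164836}{9} \approx 18315.0$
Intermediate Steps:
$k{\left(g \right)} = 2 g$
$q{\left(O,C \right)} = \frac{1}{-9 + O}$
$s = -135$ ($s = \left(-9\right) 15 = -135$)
$\left(q{\left(k{\left(3 \right)},7 \right)} + s\right)^{2} = \left(\frac{1}{-9 + 2 \cdot 3} - 135\right)^{2} = \left(\frac{1}{-9 + 6} - 135\right)^{2} = \left(\frac{1}{-3} - 135\right)^{2} = \left(- \frac{1}{3} - 135\right)^{2} = \left(- \frac{406}{3}\right)^{2} = \frac{164836}{9}$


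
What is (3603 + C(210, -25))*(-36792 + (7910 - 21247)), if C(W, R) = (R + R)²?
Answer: -305937287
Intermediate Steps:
C(W, R) = 4*R² (C(W, R) = (2*R)² = 4*R²)
(3603 + C(210, -25))*(-36792 + (7910 - 21247)) = (3603 + 4*(-25)²)*(-36792 + (7910 - 21247)) = (3603 + 4*625)*(-36792 - 13337) = (3603 + 2500)*(-50129) = 6103*(-50129) = -305937287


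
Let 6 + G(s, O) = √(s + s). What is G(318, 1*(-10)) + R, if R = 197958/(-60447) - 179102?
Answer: -3608913078/20149 + 2*√159 ≈ -1.7909e+5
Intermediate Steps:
G(s, O) = -6 + √2*√s (G(s, O) = -6 + √(s + s) = -6 + √(2*s) = -6 + √2*√s)
R = -3608792184/20149 (R = 197958*(-1/60447) - 179102 = -65986/20149 - 179102 = -3608792184/20149 ≈ -1.7911e+5)
G(318, 1*(-10)) + R = (-6 + √2*√318) - 3608792184/20149 = (-6 + 2*√159) - 3608792184/20149 = -3608913078/20149 + 2*√159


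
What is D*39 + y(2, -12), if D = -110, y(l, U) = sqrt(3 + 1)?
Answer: -4288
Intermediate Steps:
y(l, U) = 2 (y(l, U) = sqrt(4) = 2)
D*39 + y(2, -12) = -110*39 + 2 = -4290 + 2 = -4288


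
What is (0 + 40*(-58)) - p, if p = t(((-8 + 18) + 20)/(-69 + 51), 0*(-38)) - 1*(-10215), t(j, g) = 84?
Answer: -12619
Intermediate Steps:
p = 10299 (p = 84 - 1*(-10215) = 84 + 10215 = 10299)
(0 + 40*(-58)) - p = (0 + 40*(-58)) - 1*10299 = (0 - 2320) - 10299 = -2320 - 10299 = -12619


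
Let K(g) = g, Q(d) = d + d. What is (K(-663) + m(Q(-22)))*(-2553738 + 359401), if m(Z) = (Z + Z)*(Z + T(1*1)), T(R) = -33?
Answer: -13413982081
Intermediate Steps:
Q(d) = 2*d
m(Z) = 2*Z*(-33 + Z) (m(Z) = (Z + Z)*(Z - 33) = (2*Z)*(-33 + Z) = 2*Z*(-33 + Z))
(K(-663) + m(Q(-22)))*(-2553738 + 359401) = (-663 + 2*(2*(-22))*(-33 + 2*(-22)))*(-2553738 + 359401) = (-663 + 2*(-44)*(-33 - 44))*(-2194337) = (-663 + 2*(-44)*(-77))*(-2194337) = (-663 + 6776)*(-2194337) = 6113*(-2194337) = -13413982081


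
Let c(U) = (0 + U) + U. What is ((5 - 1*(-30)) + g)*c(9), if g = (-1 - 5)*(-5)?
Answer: 1170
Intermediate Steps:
c(U) = 2*U (c(U) = U + U = 2*U)
g = 30 (g = -6*(-5) = 30)
((5 - 1*(-30)) + g)*c(9) = ((5 - 1*(-30)) + 30)*(2*9) = ((5 + 30) + 30)*18 = (35 + 30)*18 = 65*18 = 1170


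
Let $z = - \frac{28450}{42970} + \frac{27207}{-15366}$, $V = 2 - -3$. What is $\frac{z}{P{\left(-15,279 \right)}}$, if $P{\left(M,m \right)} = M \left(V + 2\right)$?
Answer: $\frac{53541583}{2310969570} \approx 0.023168$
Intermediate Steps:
$V = 5$ ($V = 2 + 3 = 5$)
$P{\left(M,m \right)} = 7 M$ ($P{\left(M,m \right)} = M \left(5 + 2\right) = M 7 = 7 M$)
$z = - \frac{53541583}{22009234}$ ($z = \left(-28450\right) \frac{1}{42970} + 27207 \left(- \frac{1}{15366}\right) = - \frac{2845}{4297} - \frac{9069}{5122} = - \frac{53541583}{22009234} \approx -2.4327$)
$\frac{z}{P{\left(-15,279 \right)}} = - \frac{53541583}{22009234 \cdot 7 \left(-15\right)} = - \frac{53541583}{22009234 \left(-105\right)} = \left(- \frac{53541583}{22009234}\right) \left(- \frac{1}{105}\right) = \frac{53541583}{2310969570}$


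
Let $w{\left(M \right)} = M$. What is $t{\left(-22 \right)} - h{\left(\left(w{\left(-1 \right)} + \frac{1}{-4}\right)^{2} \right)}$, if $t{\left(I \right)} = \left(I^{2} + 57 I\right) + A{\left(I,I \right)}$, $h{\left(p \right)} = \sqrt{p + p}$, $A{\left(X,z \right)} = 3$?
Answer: $-767 - \frac{5 \sqrt{2}}{4} \approx -768.77$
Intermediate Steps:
$h{\left(p \right)} = \sqrt{2} \sqrt{p}$ ($h{\left(p \right)} = \sqrt{2 p} = \sqrt{2} \sqrt{p}$)
$t{\left(I \right)} = 3 + I^{2} + 57 I$ ($t{\left(I \right)} = \left(I^{2} + 57 I\right) + 3 = 3 + I^{2} + 57 I$)
$t{\left(-22 \right)} - h{\left(\left(w{\left(-1 \right)} + \frac{1}{-4}\right)^{2} \right)} = \left(3 + \left(-22\right)^{2} + 57 \left(-22\right)\right) - \sqrt{2} \sqrt{\left(-1 + \frac{1}{-4}\right)^{2}} = \left(3 + 484 - 1254\right) - \sqrt{2} \sqrt{\left(-1 - \frac{1}{4}\right)^{2}} = -767 - \sqrt{2} \sqrt{\left(- \frac{5}{4}\right)^{2}} = -767 - \sqrt{2} \sqrt{\frac{25}{16}} = -767 - \sqrt{2} \cdot \frac{5}{4} = -767 - \frac{5 \sqrt{2}}{4}$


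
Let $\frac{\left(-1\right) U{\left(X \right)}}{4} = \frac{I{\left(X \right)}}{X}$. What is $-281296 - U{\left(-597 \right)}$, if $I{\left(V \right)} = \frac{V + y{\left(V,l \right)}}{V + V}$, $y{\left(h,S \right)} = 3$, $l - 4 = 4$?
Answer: $- \frac{11139603028}{39601} \approx -2.813 \cdot 10^{5}$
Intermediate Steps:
$l = 8$ ($l = 4 + 4 = 8$)
$I{\left(V \right)} = \frac{3 + V}{2 V}$ ($I{\left(V \right)} = \frac{V + 3}{V + V} = \frac{3 + V}{2 V}$)
$U{\left(X \right)} = - \frac{2 \left(3 + X\right)}{X^{2}}$ ($U{\left(X \right)} = - 4 \frac{\frac{1}{2} \frac{1}{X} \left(3 + X\right)}{X} = - 4 \frac{3 + X}{2 X^{2}} = - \frac{2 \left(3 + X\right)}{X^{2}}$)
$-281296 - U{\left(-597 \right)} = -281296 - \frac{2 \left(-3 - -597\right)}{356409} = -281296 - 2 \cdot \frac{1}{356409} \left(-3 + 597\right) = -281296 - 2 \cdot \frac{1}{356409} \cdot 594 = -281296 - \frac{132}{39601} = - \frac{11139603028}{39601}$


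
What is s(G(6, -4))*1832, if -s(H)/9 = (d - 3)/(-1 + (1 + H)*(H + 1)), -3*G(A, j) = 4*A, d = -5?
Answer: 2748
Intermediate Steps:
G(A, j) = -4*A/3
s(H) = 72/(-1 + (1 + H)**2) (s(H) = -9*(-5 - 3)/(-1 + (1 + H)*(H + 1)) = -(-72)/(-1 + (1 + H)*(1 + H)) = -(-72)/(-1 + (1 + H)**2) = 72/(-1 + (1 + H)**2))
s(G(6, -4))*1832 = (72/(((-4/3*6))*(2 - 4/3*6)))*1832 = (72/(-8*(2 - 8)))*1832 = (72*(-1/8)/(-6))*1832 = (72*(-1/8)*(-1/6))*1832 = (3/2)*1832 = 2748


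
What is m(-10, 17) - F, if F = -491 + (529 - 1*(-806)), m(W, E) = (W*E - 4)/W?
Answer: -4133/5 ≈ -826.60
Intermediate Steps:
m(W, E) = (-4 + E*W)/W (m(W, E) = (E*W - 4)/W = (-4 + E*W)/W)
F = 844 (F = -491 + (529 + 806) = -491 + 1335 = 844)
m(-10, 17) - F = (17 - 4/(-10)) - 1*844 = (17 - 4*(-⅒)) - 844 = (17 + ⅖) - 844 = 87/5 - 844 = -4133/5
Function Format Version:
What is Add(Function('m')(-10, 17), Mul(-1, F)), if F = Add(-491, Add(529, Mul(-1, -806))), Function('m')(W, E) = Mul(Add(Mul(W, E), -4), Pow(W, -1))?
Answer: Rational(-4133, 5) ≈ -826.60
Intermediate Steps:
Function('m')(W, E) = Mul(Pow(W, -1), Add(-4, Mul(E, W))) (Function('m')(W, E) = Mul(Add(Mul(E, W), -4), Pow(W, -1)) = Mul(Add(-4, Mul(E, W)), Pow(W, -1)) = Mul(Pow(W, -1), Add(-4, Mul(E, W))))
F = 844 (F = Add(-491, Add(529, 806)) = Add(-491, 1335) = 844)
Add(Function('m')(-10, 17), Mul(-1, F)) = Add(Add(17, Mul(-4, Pow(-10, -1))), Mul(-1, 844)) = Add(Add(17, Mul(-4, Rational(-1, 10))), -844) = Add(Add(17, Rational(2, 5)), -844) = Add(Rational(87, 5), -844) = Rational(-4133, 5)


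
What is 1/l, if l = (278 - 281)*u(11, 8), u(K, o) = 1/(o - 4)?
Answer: -4/3 ≈ -1.3333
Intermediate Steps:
u(K, o) = 1/(-4 + o)
l = -¾ (l = (278 - 281)/(-4 + 8) = -3/4 = -3*¼ = -¾ ≈ -0.75000)
1/l = 1/(-¾) = -4/3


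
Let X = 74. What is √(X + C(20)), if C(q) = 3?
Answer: √77 ≈ 8.7750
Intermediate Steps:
√(X + C(20)) = √(74 + 3) = √77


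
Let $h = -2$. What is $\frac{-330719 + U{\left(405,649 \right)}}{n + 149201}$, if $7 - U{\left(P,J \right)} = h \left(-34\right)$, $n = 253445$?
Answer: $- \frac{165390}{201323} \approx -0.82152$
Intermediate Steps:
$U{\left(P,J \right)} = -61$ ($U{\left(P,J \right)} = 7 - \left(-2\right) \left(-34\right) = 7 - 68 = -61$)
$\frac{-330719 + U{\left(405,649 \right)}}{n + 149201} = \frac{-330719 - 61}{253445 + 149201} = - \frac{330780}{402646} = \left(-330780\right) \frac{1}{402646} = - \frac{165390}{201323}$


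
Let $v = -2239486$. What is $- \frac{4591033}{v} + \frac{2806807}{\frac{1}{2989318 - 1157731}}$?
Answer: $\frac{11512998688109418607}{2239486} \approx 5.1409 \cdot 10^{12}$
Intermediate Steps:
$- \frac{4591033}{v} + \frac{2806807}{\frac{1}{2989318 - 1157731}} = - \frac{4591033}{-2239486} + \frac{2806807}{\frac{1}{2989318 - 1157731}} = \left(-4591033\right) \left(- \frac{1}{2239486}\right) + \frac{2806807}{\frac{1}{1831587}} = \frac{4591033}{2239486} + 2806807 \frac{1}{\frac{1}{1831587}} = \frac{4591033}{2239486} + 2806807 \cdot 1831587 = \frac{4591033}{2239486} + 5140911212709 = \frac{11512998688109418607}{2239486}$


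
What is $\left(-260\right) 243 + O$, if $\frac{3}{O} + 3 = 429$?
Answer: $- \frac{8971559}{142} \approx -63180.0$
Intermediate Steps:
$O = \frac{1}{142}$ ($O = \frac{3}{-3 + 429} = \frac{3}{426} = 3 \cdot \frac{1}{426} = \frac{1}{142} \approx 0.0070423$)
$\left(-260\right) 243 + O = \left(-260\right) 243 + \frac{1}{142} = -63180 + \frac{1}{142} = - \frac{8971559}{142}$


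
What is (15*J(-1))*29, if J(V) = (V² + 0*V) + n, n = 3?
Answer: 1740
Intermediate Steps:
J(V) = 3 + V² (J(V) = (V² + 0*V) + 3 = (V² + 0) + 3 = V² + 3 = 3 + V²)
(15*J(-1))*29 = (15*(3 + (-1)²))*29 = (15*(3 + 1))*29 = (15*4)*29 = 60*29 = 1740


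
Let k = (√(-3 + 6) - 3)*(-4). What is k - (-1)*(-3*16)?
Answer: -36 - 4*√3 ≈ -42.928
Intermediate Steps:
k = 12 - 4*√3 (k = (√3 - 3)*(-4) = (-3 + √3)*(-4) = 12 - 4*√3 ≈ 5.0718)
k - (-1)*(-3*16) = (12 - 4*√3) - (-1)*(-3*16) = (12 - 4*√3) - (-1)*(-48) = (12 - 4*√3) - 1*48 = (12 - 4*√3) - 48 = -36 - 4*√3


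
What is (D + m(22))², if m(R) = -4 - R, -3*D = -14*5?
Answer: 64/9 ≈ 7.1111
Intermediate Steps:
D = 70/3 (D = -(-14)*5/3 = -⅓*(-70) = 70/3 ≈ 23.333)
(D + m(22))² = (70/3 + (-4 - 1*22))² = (70/3 + (-4 - 22))² = (70/3 - 26)² = (-8/3)² = 64/9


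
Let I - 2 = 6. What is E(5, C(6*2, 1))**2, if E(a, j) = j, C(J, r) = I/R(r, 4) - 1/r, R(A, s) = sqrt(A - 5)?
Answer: -15 + 8*I ≈ -15.0 + 8.0*I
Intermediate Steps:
I = 8 (I = 2 + 6 = 8)
R(A, s) = sqrt(-5 + A)
C(J, r) = -1/r + 8/sqrt(-5 + r) (C(J, r) = 8/(sqrt(-5 + r)) - 1/r = 8/sqrt(-5 + r) - 1/r = -1/r + 8/sqrt(-5 + r))
E(5, C(6*2, 1))**2 = (-1/1 + 8/sqrt(-5 + 1))**2 = (-1*1 + 8/sqrt(-4))**2 = (-1 + 8*(-I/2))**2 = (-1 - 4*I)**2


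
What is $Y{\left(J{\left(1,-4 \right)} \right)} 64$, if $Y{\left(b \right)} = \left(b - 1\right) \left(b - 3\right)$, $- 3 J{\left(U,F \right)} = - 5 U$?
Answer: $- \frac{512}{9} \approx -56.889$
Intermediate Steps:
$J{\left(U,F \right)} = \frac{5 U}{3}$ ($J{\left(U,F \right)} = - \frac{\left(-5\right) U}{3} = \frac{5 U}{3}$)
$Y{\left(b \right)} = \left(-1 + b\right) \left(-3 + b\right)$
$Y{\left(J{\left(1,-4 \right)} \right)} 64 = \left(3 + \left(\frac{5}{3} \cdot 1\right)^{2} - 4 \cdot \frac{5}{3} \cdot 1\right) 64 = \left(3 + \left(\frac{5}{3}\right)^{2} - \frac{20}{3}\right) 64 = \left(3 + \frac{25}{9} - \frac{20}{3}\right) 64 = \left(- \frac{8}{9}\right) 64 = - \frac{512}{9}$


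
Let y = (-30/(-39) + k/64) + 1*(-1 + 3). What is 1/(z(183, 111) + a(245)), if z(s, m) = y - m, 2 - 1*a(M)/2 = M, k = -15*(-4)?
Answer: -208/123405 ≈ -0.0016855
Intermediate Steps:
k = 60
y = 771/208 (y = (-30/(-39) + 60/64) + 1*(-1 + 3) = (-30*(-1/39) + 60*(1/64)) + 1*2 = (10/13 + 15/16) + 2 = 355/208 + 2 = 771/208 ≈ 3.7067)
a(M) = 4 - 2*M
z(s, m) = 771/208 - m
1/(z(183, 111) + a(245)) = 1/((771/208 - 1*111) + (4 - 2*245)) = 1/((771/208 - 111) + (4 - 490)) = 1/(-22317/208 - 486) = 1/(-123405/208) = -208/123405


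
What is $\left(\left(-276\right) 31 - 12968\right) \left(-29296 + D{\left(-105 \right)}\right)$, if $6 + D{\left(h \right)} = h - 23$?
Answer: $633451320$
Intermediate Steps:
$D{\left(h \right)} = -29 + h$ ($D{\left(h \right)} = -6 + \left(h - 23\right) = -6 + \left(-23 + h\right) = -29 + h$)
$\left(\left(-276\right) 31 - 12968\right) \left(-29296 + D{\left(-105 \right)}\right) = \left(\left(-276\right) 31 - 12968\right) \left(-29296 - 134\right) = \left(-8556 - 12968\right) \left(-29296 - 134\right) = \left(-21524\right) \left(-29430\right) = 633451320$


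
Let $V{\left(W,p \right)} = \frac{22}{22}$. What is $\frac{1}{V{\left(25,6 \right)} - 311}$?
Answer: $- \frac{1}{310} \approx -0.0032258$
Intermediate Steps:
$V{\left(W,p \right)} = 1$ ($V{\left(W,p \right)} = 22 \cdot \frac{1}{22} = 1$)
$\frac{1}{V{\left(25,6 \right)} - 311} = \frac{1}{1 - 311} = \frac{1}{-310} = - \frac{1}{310}$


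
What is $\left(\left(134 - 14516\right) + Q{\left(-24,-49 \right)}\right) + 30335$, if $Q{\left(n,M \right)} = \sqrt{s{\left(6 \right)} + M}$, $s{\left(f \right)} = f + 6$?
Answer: $15953 + i \sqrt{37} \approx 15953.0 + 6.0828 i$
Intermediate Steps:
$s{\left(f \right)} = 6 + f$
$Q{\left(n,M \right)} = \sqrt{12 + M}$ ($Q{\left(n,M \right)} = \sqrt{\left(6 + 6\right) + M} = \sqrt{12 + M}$)
$\left(\left(134 - 14516\right) + Q{\left(-24,-49 \right)}\right) + 30335 = \left(\left(134 - 14516\right) + \sqrt{12 - 49}\right) + 30335 = \left(-14382 + \sqrt{-37}\right) + 30335 = \left(-14382 + i \sqrt{37}\right) + 30335 = 15953 + i \sqrt{37}$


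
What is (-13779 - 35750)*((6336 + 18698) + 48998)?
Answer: -3666730928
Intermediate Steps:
(-13779 - 35750)*((6336 + 18698) + 48998) = -49529*(25034 + 48998) = -49529*74032 = -3666730928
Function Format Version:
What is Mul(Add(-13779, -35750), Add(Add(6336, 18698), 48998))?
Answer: -3666730928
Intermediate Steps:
Mul(Add(-13779, -35750), Add(Add(6336, 18698), 48998)) = Mul(-49529, Add(25034, 48998)) = Mul(-49529, 74032) = -3666730928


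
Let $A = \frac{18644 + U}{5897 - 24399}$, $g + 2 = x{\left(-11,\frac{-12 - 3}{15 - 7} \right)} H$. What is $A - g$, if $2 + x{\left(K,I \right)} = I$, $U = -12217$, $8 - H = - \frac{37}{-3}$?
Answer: $- \frac{3361229}{222024} \approx -15.139$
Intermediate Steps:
$H = - \frac{13}{3}$ ($H = 8 - - \frac{37}{-3} = 8 - \left(-37\right) \left(- \frac{1}{3}\right) = 8 - \frac{37}{3} = - \frac{13}{3} \approx -4.3333$)
$x{\left(K,I \right)} = -2 + I$
$g = \frac{355}{24}$ ($g = -2 + \left(-2 + \frac{-12 - 3}{15 - 7}\right) \left(- \frac{13}{3}\right) = -2 + \left(-2 - \frac{15}{8}\right) \left(- \frac{13}{3}\right) = -2 - - \frac{403}{24} = -2 + \frac{403}{24} = \frac{355}{24} \approx 14.792$)
$A = - \frac{6427}{18502}$ ($A = \frac{18644 - 12217}{5897 - 24399} = \frac{6427}{-18502} = 6427 \left(- \frac{1}{18502}\right) = - \frac{6427}{18502} \approx -0.34737$)
$A - g = - \frac{6427}{18502} - \frac{355}{24} = - \frac{3361229}{222024}$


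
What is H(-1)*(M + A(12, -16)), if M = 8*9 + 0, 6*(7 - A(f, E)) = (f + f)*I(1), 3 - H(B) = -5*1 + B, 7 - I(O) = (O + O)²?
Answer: 603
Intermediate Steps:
I(O) = 7 - 4*O² (I(O) = 7 - (O + O)² = 7 - (2*O)² = 7 - 4*O²)
H(B) = 8 - B (H(B) = 3 - (-5*1 + B) = 3 - (-5 + B) = 3 + (5 - B) = 8 - B)
A(f, E) = 7 - f (A(f, E) = 7 - (f + f)*(7 - 4*1²)/6 = 7 - 2*f*(7 - 4*1)/6 = 7 - 2*f*(7 - 4)/6 = 7 - 2*f*3/6 = 7 - f)
M = 72 (M = 72 + 0 = 72)
H(-1)*(M + A(12, -16)) = (8 - 1*(-1))*(72 + (7 - 1*12)) = (8 + 1)*(72 + (7 - 12)) = 9*(72 - 5) = 9*67 = 603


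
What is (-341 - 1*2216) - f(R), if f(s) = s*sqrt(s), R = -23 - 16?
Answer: -2557 + 39*I*sqrt(39) ≈ -2557.0 + 243.55*I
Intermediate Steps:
R = -39
f(s) = s**(3/2)
(-341 - 1*2216) - f(R) = (-341 - 1*2216) - (-39)**(3/2) = (-341 - 2216) - (-39)*I*sqrt(39) = -2557 + 39*I*sqrt(39)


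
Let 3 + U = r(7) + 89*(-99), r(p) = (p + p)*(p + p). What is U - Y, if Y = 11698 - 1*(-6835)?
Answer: -27151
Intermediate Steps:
r(p) = 4*p² (r(p) = (2*p)*(2*p) = 4*p²)
Y = 18533 (Y = 11698 + 6835 = 18533)
U = -8618 (U = -3 + (4*7² + 89*(-99)) = -3 + (4*49 - 8811) = -3 + (196 - 8811) = -3 - 8615 = -8618)
U - Y = -8618 - 1*18533 = -8618 - 18533 = -27151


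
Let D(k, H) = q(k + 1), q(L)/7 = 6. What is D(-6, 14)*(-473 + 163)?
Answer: -13020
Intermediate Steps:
q(L) = 42 (q(L) = 7*6 = 42)
D(k, H) = 42
D(-6, 14)*(-473 + 163) = 42*(-473 + 163) = 42*(-310) = -13020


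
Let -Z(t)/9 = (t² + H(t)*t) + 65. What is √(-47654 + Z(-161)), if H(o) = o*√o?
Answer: √(-281528 - 233289*I*√161) ≈ 1160.2 - 1275.7*I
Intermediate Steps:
H(o) = o^(3/2)
Z(t) = -585 - 9*t² - 9*t^(5/2) (Z(t) = -9*((t² + t^(3/2)*t) + 65) = -9*((t² + t^(5/2)) + 65) = -9*(65 + t² + t^(5/2)) = -585 - 9*t² - 9*t^(5/2))
√(-47654 + Z(-161)) = √(-47654 + (-585 - 9*(-161)² - 233289*I*√161)) = √(-47654 + (-585 - 9*25921 - 233289*I*√161)) = √(-47654 + (-585 - 233289 - 233289*I*√161)) = √(-47654 + (-233874 - 233289*I*√161)) = √(-281528 - 233289*I*√161)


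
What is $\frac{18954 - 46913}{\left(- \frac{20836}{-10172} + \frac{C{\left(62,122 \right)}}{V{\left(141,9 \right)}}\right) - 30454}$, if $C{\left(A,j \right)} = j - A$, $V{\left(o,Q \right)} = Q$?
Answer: $\frac{213299211}{232267079} \approx 0.91834$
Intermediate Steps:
$\frac{18954 - 46913}{\left(- \frac{20836}{-10172} + \frac{C{\left(62,122 \right)}}{V{\left(141,9 \right)}}\right) - 30454} = \frac{18954 - 46913}{\left(- \frac{20836}{-10172} + \frac{122 - 62}{9}\right) - 30454} = - \frac{27959}{\left(\left(-20836\right) \left(- \frac{1}{10172}\right) + \left(122 - 62\right) \frac{1}{9}\right) - 30454} = - \frac{27959}{\left(\frac{5209}{2543} + 60 \cdot \frac{1}{9}\right) - 30454} = - \frac{27959}{\left(\frac{5209}{2543} + \frac{20}{3}\right) - 30454} = - \frac{27959}{\frac{66487}{7629} - 30454} = - \frac{27959}{- \frac{232267079}{7629}} = \left(-27959\right) \left(- \frac{7629}{232267079}\right) = \frac{213299211}{232267079}$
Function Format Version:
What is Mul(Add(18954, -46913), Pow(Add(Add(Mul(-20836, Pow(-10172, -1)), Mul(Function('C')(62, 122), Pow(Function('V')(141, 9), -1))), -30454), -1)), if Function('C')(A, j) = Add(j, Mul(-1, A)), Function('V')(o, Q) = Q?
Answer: Rational(213299211, 232267079) ≈ 0.91834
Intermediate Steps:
Mul(Add(18954, -46913), Pow(Add(Add(Mul(-20836, Pow(-10172, -1)), Mul(Function('C')(62, 122), Pow(Function('V')(141, 9), -1))), -30454), -1)) = Mul(Add(18954, -46913), Pow(Add(Add(Mul(-20836, Pow(-10172, -1)), Mul(Add(122, Mul(-1, 62)), Pow(9, -1))), -30454), -1)) = Mul(-27959, Pow(Add(Add(Mul(-20836, Rational(-1, 10172)), Mul(Add(122, -62), Rational(1, 9))), -30454), -1)) = Mul(-27959, Pow(Add(Add(Rational(5209, 2543), Mul(60, Rational(1, 9))), -30454), -1)) = Mul(-27959, Pow(Add(Add(Rational(5209, 2543), Rational(20, 3)), -30454), -1)) = Mul(-27959, Pow(Add(Rational(66487, 7629), -30454), -1)) = Mul(-27959, Pow(Rational(-232267079, 7629), -1)) = Mul(-27959, Rational(-7629, 232267079)) = Rational(213299211, 232267079)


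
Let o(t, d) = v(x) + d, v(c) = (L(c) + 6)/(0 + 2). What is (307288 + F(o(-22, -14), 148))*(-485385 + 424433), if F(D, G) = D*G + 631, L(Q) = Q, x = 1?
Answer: -18673559480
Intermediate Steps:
v(c) = 3 + c/2 (v(c) = (c + 6)/(0 + 2) = (6 + c)/2 = (6 + c)*(½) = 3 + c/2)
o(t, d) = 7/2 + d (o(t, d) = (3 + (½)*1) + d = (3 + ½) + d = 7/2 + d)
F(D, G) = 631 + D*G
(307288 + F(o(-22, -14), 148))*(-485385 + 424433) = (307288 + (631 + (7/2 - 14)*148))*(-485385 + 424433) = (307288 + (631 - 21/2*148))*(-60952) = (307288 + (631 - 1554))*(-60952) = (307288 - 923)*(-60952) = 306365*(-60952) = -18673559480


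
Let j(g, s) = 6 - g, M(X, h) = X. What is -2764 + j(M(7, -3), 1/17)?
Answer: -2765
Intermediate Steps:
-2764 + j(M(7, -3), 1/17) = -2764 + (6 - 1*7) = -2764 + (6 - 7) = -2764 - 1 = -2765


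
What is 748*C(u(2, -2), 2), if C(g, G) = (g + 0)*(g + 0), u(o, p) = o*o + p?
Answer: 2992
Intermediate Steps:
u(o, p) = p + o² (u(o, p) = o² + p = p + o²)
C(g, G) = g² (C(g, G) = g*g = g²)
748*C(u(2, -2), 2) = 748*(-2 + 2²)² = 748*(-2 + 4)² = 748*2² = 748*4 = 2992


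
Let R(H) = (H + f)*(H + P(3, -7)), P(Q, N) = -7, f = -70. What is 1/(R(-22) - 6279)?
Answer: -1/3611 ≈ -0.00027693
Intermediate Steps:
R(H) = (-70 + H)*(-7 + H) (R(H) = (H - 70)*(H - 7) = (-70 + H)*(-7 + H))
1/(R(-22) - 6279) = 1/((490 + (-22)**2 - 77*(-22)) - 6279) = 1/((490 + 484 + 1694) - 6279) = 1/(2668 - 6279) = 1/(-3611) = -1/3611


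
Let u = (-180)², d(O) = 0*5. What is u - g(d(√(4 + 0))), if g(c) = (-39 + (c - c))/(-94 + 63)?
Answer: 1004361/31 ≈ 32399.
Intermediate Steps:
d(O) = 0
u = 32400
g(c) = 39/31 (g(c) = (-39 + 0)/(-31) = -39*(-1/31) = 39/31)
u - g(d(√(4 + 0))) = 32400 - 1*39/31 = 32400 - 39/31 = 1004361/31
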